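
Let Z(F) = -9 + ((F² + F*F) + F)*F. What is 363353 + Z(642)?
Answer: 529994084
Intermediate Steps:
Z(F) = -9 + F*(F + 2*F²) (Z(F) = -9 + ((F² + F²) + F)*F = -9 + (2*F² + F)*F = -9 + (F + 2*F²)*F = -9 + F*(F + 2*F²))
363353 + Z(642) = 363353 + (-9 + 642² + 2*642³) = 363353 + (-9 + 412164 + 2*264609288) = 363353 + (-9 + 412164 + 529218576) = 363353 + 529630731 = 529994084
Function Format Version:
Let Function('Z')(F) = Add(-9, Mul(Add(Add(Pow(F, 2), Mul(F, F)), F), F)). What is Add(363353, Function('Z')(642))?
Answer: 529994084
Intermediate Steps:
Function('Z')(F) = Add(-9, Mul(F, Add(F, Mul(2, Pow(F, 2))))) (Function('Z')(F) = Add(-9, Mul(Add(Add(Pow(F, 2), Pow(F, 2)), F), F)) = Add(-9, Mul(Add(Mul(2, Pow(F, 2)), F), F)) = Add(-9, Mul(Add(F, Mul(2, Pow(F, 2))), F)) = Add(-9, Mul(F, Add(F, Mul(2, Pow(F, 2))))))
Add(363353, Function('Z')(642)) = Add(363353, Add(-9, Pow(642, 2), Mul(2, Pow(642, 3)))) = Add(363353, Add(-9, 412164, Mul(2, 264609288))) = Add(363353, Add(-9, 412164, 529218576)) = Add(363353, 529630731) = 529994084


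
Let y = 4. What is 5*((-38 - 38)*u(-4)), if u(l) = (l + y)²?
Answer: 0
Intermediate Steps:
u(l) = (4 + l)² (u(l) = (l + 4)² = (4 + l)²)
5*((-38 - 38)*u(-4)) = 5*((-38 - 38)*(4 - 4)²) = 5*(-76*0²) = 5*(-76*0) = 5*0 = 0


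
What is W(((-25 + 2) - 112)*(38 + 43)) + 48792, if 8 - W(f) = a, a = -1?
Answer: 48801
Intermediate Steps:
W(f) = 9 (W(f) = 8 - 1*(-1) = 8 + 1 = 9)
W(((-25 + 2) - 112)*(38 + 43)) + 48792 = 9 + 48792 = 48801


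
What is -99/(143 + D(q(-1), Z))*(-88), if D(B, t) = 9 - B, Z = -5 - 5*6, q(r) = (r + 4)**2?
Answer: 792/13 ≈ 60.923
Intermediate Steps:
q(r) = (4 + r)**2
Z = -35 (Z = -5 - 30 = -35)
-99/(143 + D(q(-1), Z))*(-88) = -99/(143 + (9 - (4 - 1)**2))*(-88) = -99/(143 + (9 - 1*3**2))*(-88) = -99/(143 + (9 - 1*9))*(-88) = -99/(143 + (9 - 9))*(-88) = -99/(143 + 0)*(-88) = -99/143*(-88) = -99*1/143*(-88) = -9/13*(-88) = 792/13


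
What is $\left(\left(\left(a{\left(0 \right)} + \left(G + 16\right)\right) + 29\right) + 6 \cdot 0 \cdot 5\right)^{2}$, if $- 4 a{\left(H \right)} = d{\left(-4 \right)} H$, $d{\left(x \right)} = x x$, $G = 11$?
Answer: $3136$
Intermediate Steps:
$d{\left(x \right)} = x^{2}$
$a{\left(H \right)} = - 4 H$ ($a{\left(H \right)} = - \frac{\left(-4\right)^{2} H}{4} = - \frac{16 H}{4} = - 4 H$)
$\left(\left(\left(a{\left(0 \right)} + \left(G + 16\right)\right) + 29\right) + 6 \cdot 0 \cdot 5\right)^{2} = \left(\left(\left(\left(-4\right) 0 + \left(11 + 16\right)\right) + 29\right) + 6 \cdot 0 \cdot 5\right)^{2} = \left(\left(\left(0 + 27\right) + 29\right) + 0 \cdot 5\right)^{2} = \left(\left(27 + 29\right) + 0\right)^{2} = \left(56 + 0\right)^{2} = 56^{2} = 3136$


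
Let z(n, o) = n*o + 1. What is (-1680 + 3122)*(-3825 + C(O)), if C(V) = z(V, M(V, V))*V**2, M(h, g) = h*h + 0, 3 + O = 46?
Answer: 211983325414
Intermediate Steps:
O = 43 (O = -3 + 46 = 43)
M(h, g) = h**2 (M(h, g) = h**2 + 0 = h**2)
z(n, o) = 1 + n*o
C(V) = V**2*(1 + V**3) (C(V) = (1 + V*V**2)*V**2 = (1 + V**3)*V**2 = V**2*(1 + V**3))
(-1680 + 3122)*(-3825 + C(O)) = (-1680 + 3122)*(-3825 + (43**2 + 43**5)) = 1442*(-3825 + (1849 + 147008443)) = 1442*(-3825 + 147010292) = 1442*147006467 = 211983325414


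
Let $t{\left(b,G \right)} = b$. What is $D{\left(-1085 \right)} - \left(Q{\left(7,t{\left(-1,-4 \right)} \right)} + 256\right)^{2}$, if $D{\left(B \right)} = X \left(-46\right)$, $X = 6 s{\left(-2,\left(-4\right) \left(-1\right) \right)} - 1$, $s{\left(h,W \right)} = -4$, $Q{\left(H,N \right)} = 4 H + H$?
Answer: $-83531$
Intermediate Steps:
$Q{\left(H,N \right)} = 5 H$
$X = -25$ ($X = 6 \left(-4\right) - 1 = -24 - 1 = -25$)
$D{\left(B \right)} = 1150$ ($D{\left(B \right)} = \left(-25\right) \left(-46\right) = 1150$)
$D{\left(-1085 \right)} - \left(Q{\left(7,t{\left(-1,-4 \right)} \right)} + 256\right)^{2} = 1150 - \left(5 \cdot 7 + 256\right)^{2} = 1150 - \left(35 + 256\right)^{2} = 1150 - 291^{2} = 1150 - 84681 = -83531$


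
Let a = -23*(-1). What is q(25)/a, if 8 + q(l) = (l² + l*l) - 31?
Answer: 1211/23 ≈ 52.652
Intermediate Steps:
a = 23
q(l) = -39 + 2*l² (q(l) = -8 + ((l² + l*l) - 31) = -8 + ((l² + l²) - 31) = -8 + (2*l² - 31) = -8 + (-31 + 2*l²) = -39 + 2*l²)
q(25)/a = (-39 + 2*25²)/23 = (-39 + 2*625)*(1/23) = (-39 + 1250)*(1/23) = 1211*(1/23) = 1211/23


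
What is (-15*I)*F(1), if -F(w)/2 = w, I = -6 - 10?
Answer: -480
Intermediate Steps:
I = -16
F(w) = -2*w
(-15*I)*F(1) = (-15*(-16))*(-2*1) = 240*(-2) = -480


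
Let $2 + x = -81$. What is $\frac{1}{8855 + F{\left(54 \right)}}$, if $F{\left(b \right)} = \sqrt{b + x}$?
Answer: $\frac{8855}{78411054} - \frac{i \sqrt{29}}{78411054} \approx 0.00011293 - 6.8679 \cdot 10^{-8} i$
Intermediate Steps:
$x = -83$ ($x = -2 - 81 = -83$)
$F{\left(b \right)} = \sqrt{-83 + b}$ ($F{\left(b \right)} = \sqrt{b - 83} = \sqrt{-83 + b}$)
$\frac{1}{8855 + F{\left(54 \right)}} = \frac{1}{8855 + \sqrt{-83 + 54}} = \frac{1}{8855 + \sqrt{-29}} = \frac{1}{8855 + i \sqrt{29}}$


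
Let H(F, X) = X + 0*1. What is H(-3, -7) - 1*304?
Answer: -311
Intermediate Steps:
H(F, X) = X (H(F, X) = X + 0 = X)
H(-3, -7) - 1*304 = -7 - 1*304 = -7 - 304 = -311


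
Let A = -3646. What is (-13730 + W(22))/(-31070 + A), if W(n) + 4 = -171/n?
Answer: 100773/254584 ≈ 0.39583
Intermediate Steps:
W(n) = -4 - 171/n
(-13730 + W(22))/(-31070 + A) = (-13730 + (-4 - 171/22))/(-31070 - 3646) = (-13730 + (-4 - 171*1/22))/(-34716) = (-13730 + (-4 - 171/22))*(-1/34716) = (-13730 - 259/22)*(-1/34716) = -302319/22*(-1/34716) = 100773/254584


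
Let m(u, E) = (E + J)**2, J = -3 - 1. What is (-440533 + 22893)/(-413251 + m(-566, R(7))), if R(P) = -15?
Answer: 41764/41289 ≈ 1.0115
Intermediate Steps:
J = -4
m(u, E) = (-4 + E)**2 (m(u, E) = (E - 4)**2 = (-4 + E)**2)
(-440533 + 22893)/(-413251 + m(-566, R(7))) = (-440533 + 22893)/(-413251 + (-4 - 15)**2) = -417640/(-413251 + (-19)**2) = -417640/(-413251 + 361) = -417640/(-412890) = -417640*(-1/412890) = 41764/41289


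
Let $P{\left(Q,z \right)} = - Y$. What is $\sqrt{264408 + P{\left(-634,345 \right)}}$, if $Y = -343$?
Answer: $\sqrt{264751} \approx 514.54$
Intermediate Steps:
$P{\left(Q,z \right)} = 343$ ($P{\left(Q,z \right)} = \left(-1\right) \left(-343\right) = 343$)
$\sqrt{264408 + P{\left(-634,345 \right)}} = \sqrt{264408 + 343} = \sqrt{264751}$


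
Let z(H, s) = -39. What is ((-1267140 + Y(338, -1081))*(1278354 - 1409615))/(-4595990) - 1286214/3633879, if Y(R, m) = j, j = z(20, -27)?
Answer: -201477767784806287/5567090515070 ≈ -36191.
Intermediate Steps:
j = -39
Y(R, m) = -39
((-1267140 + Y(338, -1081))*(1278354 - 1409615))/(-4595990) - 1286214/3633879 = ((-1267140 - 39)*(1278354 - 1409615))/(-4595990) - 1286214/3633879 = -1267179*(-131261)*(-1/4595990) - 1286214*1/3633879 = 166331182719*(-1/4595990) - 428738/1211293 = -166331182719/4595990 - 428738/1211293 = -201477767784806287/5567090515070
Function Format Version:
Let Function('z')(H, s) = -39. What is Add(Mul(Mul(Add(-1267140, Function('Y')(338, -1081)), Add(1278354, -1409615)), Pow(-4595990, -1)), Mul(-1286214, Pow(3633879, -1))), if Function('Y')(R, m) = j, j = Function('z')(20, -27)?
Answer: Rational(-201477767784806287, 5567090515070) ≈ -36191.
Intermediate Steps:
j = -39
Function('Y')(R, m) = -39
Add(Mul(Mul(Add(-1267140, Function('Y')(338, -1081)), Add(1278354, -1409615)), Pow(-4595990, -1)), Mul(-1286214, Pow(3633879, -1))) = Add(Mul(Mul(Add(-1267140, -39), Add(1278354, -1409615)), Pow(-4595990, -1)), Mul(-1286214, Pow(3633879, -1))) = Add(Mul(Mul(-1267179, -131261), Rational(-1, 4595990)), Mul(-1286214, Rational(1, 3633879))) = Add(Mul(166331182719, Rational(-1, 4595990)), Rational(-428738, 1211293)) = Add(Rational(-166331182719, 4595990), Rational(-428738, 1211293)) = Rational(-201477767784806287, 5567090515070)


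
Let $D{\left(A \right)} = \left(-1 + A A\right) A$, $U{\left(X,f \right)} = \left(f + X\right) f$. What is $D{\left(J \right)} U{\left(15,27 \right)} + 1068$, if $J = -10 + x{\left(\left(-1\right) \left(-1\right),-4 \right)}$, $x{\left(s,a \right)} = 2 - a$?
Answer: $-66972$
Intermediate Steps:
$U{\left(X,f \right)} = f \left(X + f\right)$ ($U{\left(X,f \right)} = \left(X + f\right) f = f \left(X + f\right)$)
$J = -4$ ($J = -10 + \left(2 - -4\right) = -10 + \left(2 + 4\right) = -10 + 6 = -4$)
$D{\left(A \right)} = A \left(-1 + A^{2}\right)$ ($D{\left(A \right)} = \left(-1 + A^{2}\right) A = A \left(-1 + A^{2}\right)$)
$D{\left(J \right)} U{\left(15,27 \right)} + 1068 = \left(\left(-4\right)^{3} - -4\right) 27 \left(15 + 27\right) + 1068 = \left(-64 + 4\right) 27 \cdot 42 + 1068 = \left(-60\right) 1134 + 1068 = -68040 + 1068 = -66972$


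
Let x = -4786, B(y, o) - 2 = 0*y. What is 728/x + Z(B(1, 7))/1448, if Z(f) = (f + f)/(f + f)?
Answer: -524679/3465064 ≈ -0.15142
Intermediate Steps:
B(y, o) = 2 (B(y, o) = 2 + 0*y = 2 + 0 = 2)
Z(f) = 1 (Z(f) = (2*f)/((2*f)) = (2*f)*(1/(2*f)) = 1)
728/x + Z(B(1, 7))/1448 = 728/(-4786) + 1/1448 = 728*(-1/4786) + 1*(1/1448) = -364/2393 + 1/1448 = -524679/3465064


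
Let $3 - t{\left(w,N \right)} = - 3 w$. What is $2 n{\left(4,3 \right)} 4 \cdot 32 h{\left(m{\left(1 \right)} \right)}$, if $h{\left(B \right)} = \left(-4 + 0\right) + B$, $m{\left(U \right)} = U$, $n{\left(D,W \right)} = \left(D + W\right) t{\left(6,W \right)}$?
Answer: $-112896$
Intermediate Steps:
$t{\left(w,N \right)} = 3 + 3 w$ ($t{\left(w,N \right)} = 3 - - 3 w = 3 + 3 w$)
$n{\left(D,W \right)} = 21 D + 21 W$ ($n{\left(D,W \right)} = \left(D + W\right) \left(3 + 3 \cdot 6\right) = \left(D + W\right) \left(3 + 18\right) = \left(D + W\right) 21 = 21 D + 21 W$)
$h{\left(B \right)} = -4 + B$
$2 n{\left(4,3 \right)} 4 \cdot 32 h{\left(m{\left(1 \right)} \right)} = 2 \left(21 \cdot 4 + 21 \cdot 3\right) 4 \cdot 32 \left(-4 + 1\right) = 2 \left(84 + 63\right) 4 \cdot 32 \left(-3\right) = 2 \cdot 147 \cdot 4 \cdot 32 \left(-3\right) = 294 \cdot 4 \cdot 32 \left(-3\right) = 1176 \cdot 32 \left(-3\right) = 37632 \left(-3\right) = -112896$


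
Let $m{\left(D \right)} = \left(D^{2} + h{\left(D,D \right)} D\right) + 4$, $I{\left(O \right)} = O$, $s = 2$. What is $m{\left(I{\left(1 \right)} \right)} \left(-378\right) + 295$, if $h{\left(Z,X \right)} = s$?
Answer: $-2351$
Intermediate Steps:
$h{\left(Z,X \right)} = 2$
$m{\left(D \right)} = 4 + D^{2} + 2 D$ ($m{\left(D \right)} = \left(D^{2} + 2 D\right) + 4 = 4 + D^{2} + 2 D$)
$m{\left(I{\left(1 \right)} \right)} \left(-378\right) + 295 = \left(4 + 1^{2} + 2 \cdot 1\right) \left(-378\right) + 295 = \left(4 + 1 + 2\right) \left(-378\right) + 295 = 7 \left(-378\right) + 295 = -2646 + 295 = -2351$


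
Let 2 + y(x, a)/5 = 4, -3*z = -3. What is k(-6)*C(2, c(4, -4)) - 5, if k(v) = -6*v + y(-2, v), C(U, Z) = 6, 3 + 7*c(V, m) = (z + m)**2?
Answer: 271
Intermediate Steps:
z = 1 (z = -1/3*(-3) = 1)
y(x, a) = 10 (y(x, a) = -10 + 5*4 = -10 + 20 = 10)
c(V, m) = -3/7 + (1 + m)**2/7
k(v) = 10 - 6*v (k(v) = -6*v + 10 = 10 - 6*v)
k(-6)*C(2, c(4, -4)) - 5 = (10 - 6*(-6))*6 - 5 = (10 + 36)*6 - 5 = 46*6 - 5 = 276 - 5 = 271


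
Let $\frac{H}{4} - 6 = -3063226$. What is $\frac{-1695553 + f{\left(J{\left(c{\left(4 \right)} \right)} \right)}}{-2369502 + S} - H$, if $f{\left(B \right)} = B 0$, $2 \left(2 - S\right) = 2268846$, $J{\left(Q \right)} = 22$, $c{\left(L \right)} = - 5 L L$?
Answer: $\frac{42933149743793}{3503923} \approx 1.2253 \cdot 10^{7}$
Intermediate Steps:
$H = -12252880$ ($H = 24 + 4 \left(-3063226\right) = 24 - 12252904 = -12252880$)
$c{\left(L \right)} = - 5 L^{2}$
$S = -1134421$ ($S = 2 - 1134423 = -1134421$)
$f{\left(B \right)} = 0$
$\frac{-1695553 + f{\left(J{\left(c{\left(4 \right)} \right)} \right)}}{-2369502 + S} - H = \frac{-1695553 + 0}{-2369502 - 1134421} - -12252880 = - \frac{1695553}{-3503923} + 12252880 = \left(-1695553\right) \left(- \frac{1}{3503923}\right) + 12252880 = \frac{1695553}{3503923} + 12252880 = \frac{42933149743793}{3503923}$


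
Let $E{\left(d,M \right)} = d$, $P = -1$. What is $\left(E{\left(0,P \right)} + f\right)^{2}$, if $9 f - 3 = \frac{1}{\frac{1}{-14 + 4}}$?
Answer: $\frac{49}{81} \approx 0.60494$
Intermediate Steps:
$f = - \frac{7}{9}$ ($f = \frac{1}{3} + \frac{1}{9 \frac{1}{-14 + 4}} = \frac{1}{3} + \frac{1}{9 \frac{1}{-10}} = \frac{1}{3} + \frac{1}{9 \left(- \frac{1}{10}\right)} = \frac{1}{3} + \frac{1}{9} \left(-10\right) = \frac{1}{3} - \frac{10}{9} = - \frac{7}{9} \approx -0.77778$)
$\left(E{\left(0,P \right)} + f\right)^{2} = \left(0 - \frac{7}{9}\right)^{2} = \left(- \frac{7}{9}\right)^{2} = \frac{49}{81}$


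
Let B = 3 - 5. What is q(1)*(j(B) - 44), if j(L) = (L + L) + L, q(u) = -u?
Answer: 50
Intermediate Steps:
B = -2
j(L) = 3*L (j(L) = 2*L + L = 3*L)
q(1)*(j(B) - 44) = (-1*1)*(3*(-2) - 44) = -(-6 - 44) = -1*(-50) = 50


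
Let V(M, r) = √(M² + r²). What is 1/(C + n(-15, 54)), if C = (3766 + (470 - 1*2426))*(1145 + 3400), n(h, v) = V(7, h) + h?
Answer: 8226435/67674232808951 - √274/67674232808951 ≈ 1.2156e-7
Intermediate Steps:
n(h, v) = h + √(49 + h²) (n(h, v) = √(7² + h²) + h = √(49 + h²) + h = h + √(49 + h²))
C = 8226450 (C = (3766 + (470 - 2426))*4545 = (3766 - 1956)*4545 = 1810*4545 = 8226450)
1/(C + n(-15, 54)) = 1/(8226450 + (-15 + √(49 + (-15)²))) = 1/(8226450 + (-15 + √(49 + 225))) = 1/(8226450 + (-15 + √274)) = 1/(8226435 + √274)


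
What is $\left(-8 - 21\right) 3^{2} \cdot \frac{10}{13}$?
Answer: $- \frac{2610}{13} \approx -200.77$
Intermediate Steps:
$\left(-8 - 21\right) 3^{2} \cdot \frac{10}{13} = \left(-8 - 21\right) 9 \cdot 10 \cdot \frac{1}{13} = \left(-29\right) 9 \cdot \frac{10}{13} = \left(-261\right) \frac{10}{13} = - \frac{2610}{13}$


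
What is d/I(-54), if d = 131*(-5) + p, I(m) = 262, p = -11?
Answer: -333/131 ≈ -2.5420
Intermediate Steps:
d = -666 (d = 131*(-5) - 11 = -655 - 11 = -666)
d/I(-54) = -666/262 = -666*1/262 = -333/131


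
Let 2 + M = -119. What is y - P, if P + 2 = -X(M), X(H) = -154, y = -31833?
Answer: -31985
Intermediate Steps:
M = -121 (M = -2 - 119 = -121)
P = 152 (P = -2 - 1*(-154) = -2 + 154 = 152)
y - P = -31833 - 1*152 = -31833 - 152 = -31985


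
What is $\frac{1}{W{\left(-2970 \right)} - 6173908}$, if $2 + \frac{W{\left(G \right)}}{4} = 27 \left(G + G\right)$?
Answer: $- \frac{1}{6815436} \approx -1.4673 \cdot 10^{-7}$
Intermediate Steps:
$W{\left(G \right)} = -8 + 216 G$ ($W{\left(G \right)} = -8 + 4 \cdot 27 \left(G + G\right) = -8 + 4 \cdot 27 \cdot 2 G = -8 + 4 \cdot 54 G = -8 + 216 G$)
$\frac{1}{W{\left(-2970 \right)} - 6173908} = \frac{1}{\left(-8 + 216 \left(-2970\right)\right) - 6173908} = \frac{1}{\left(-8 - 641520\right) - 6173908} = \frac{1}{-641528 - 6173908} = \frac{1}{-6815436} = - \frac{1}{6815436}$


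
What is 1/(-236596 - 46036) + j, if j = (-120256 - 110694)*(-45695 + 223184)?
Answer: -11585392208535601/282632 ≈ -4.0991e+10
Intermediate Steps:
j = -40991084550 (j = -230950*177489 = -40991084550)
1/(-236596 - 46036) + j = 1/(-236596 - 46036) - 40991084550 = 1/(-282632) - 40991084550 = -1/282632 - 40991084550 = -11585392208535601/282632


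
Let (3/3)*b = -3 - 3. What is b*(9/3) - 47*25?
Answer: -1193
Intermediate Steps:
b = -6 (b = -3 - 3 = -6)
b*(9/3) - 47*25 = -54/3 - 47*25 = -54/3 - 1175 = -6*3 - 1175 = -18 - 1175 = -1193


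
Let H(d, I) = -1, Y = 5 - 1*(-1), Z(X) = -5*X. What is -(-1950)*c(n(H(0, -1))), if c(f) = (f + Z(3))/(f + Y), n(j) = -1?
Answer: -6240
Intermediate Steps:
Y = 6 (Y = 5 + 1 = 6)
c(f) = (-15 + f)/(6 + f) (c(f) = (f - 5*3)/(f + 6) = (f - 15)/(6 + f) = (-15 + f)/(6 + f))
-(-1950)*c(n(H(0, -1))) = -(-1950)*(-15 - 1)/(6 - 1) = -(-1950)*-16/5 = -(-1950)*(⅕)*(-16) = -(-1950)*(-16)/5 = -1950*16/5 = -6240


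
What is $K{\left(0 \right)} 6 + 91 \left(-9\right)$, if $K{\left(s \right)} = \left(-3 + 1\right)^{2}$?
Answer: $-795$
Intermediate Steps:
$K{\left(s \right)} = 4$ ($K{\left(s \right)} = \left(-2\right)^{2} = 4$)
$K{\left(0 \right)} 6 + 91 \left(-9\right) = 4 \cdot 6 + 91 \left(-9\right) = 24 - 819 = -795$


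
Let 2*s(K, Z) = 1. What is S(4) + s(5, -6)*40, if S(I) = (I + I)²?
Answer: 84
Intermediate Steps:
S(I) = 4*I² (S(I) = (2*I)² = 4*I²)
s(K, Z) = ½ (s(K, Z) = (½)*1 = ½)
S(4) + s(5, -6)*40 = 4*4² + (½)*40 = 4*16 + 20 = 64 + 20 = 84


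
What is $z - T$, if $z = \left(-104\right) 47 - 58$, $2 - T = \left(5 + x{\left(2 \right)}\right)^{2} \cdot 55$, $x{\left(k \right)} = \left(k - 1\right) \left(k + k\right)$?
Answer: $-493$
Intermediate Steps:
$x{\left(k \right)} = 2 k \left(-1 + k\right)$ ($x{\left(k \right)} = \left(-1 + k\right) 2 k = 2 k \left(-1 + k\right)$)
$T = -4453$ ($T = 2 - \left(5 + 2 \cdot 2 \left(-1 + 2\right)\right)^{2} \cdot 55 = 2 - \left(5 + 2 \cdot 2 \cdot 1\right)^{2} \cdot 55 = 2 - \left(5 + 4\right)^{2} \cdot 55 = 2 - 9^{2} \cdot 55 = 2 - 81 \cdot 55 = 2 - 4455 = -4453$)
$z = -4946$ ($z = -4888 - 58 = -4946$)
$z - T = -4946 - -4453 = -4946 + 4453 = -493$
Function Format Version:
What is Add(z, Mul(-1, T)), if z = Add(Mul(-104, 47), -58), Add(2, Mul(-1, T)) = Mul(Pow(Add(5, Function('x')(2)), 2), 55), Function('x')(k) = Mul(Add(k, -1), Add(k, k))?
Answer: -493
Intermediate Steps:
Function('x')(k) = Mul(2, k, Add(-1, k)) (Function('x')(k) = Mul(Add(-1, k), Mul(2, k)) = Mul(2, k, Add(-1, k)))
T = -4453 (T = Add(2, Mul(-1, Mul(Pow(Add(5, Mul(2, 2, Add(-1, 2))), 2), 55))) = Add(2, Mul(-1, Mul(Pow(Add(5, Mul(2, 2, 1)), 2), 55))) = Add(2, Mul(-1, Mul(Pow(Add(5, 4), 2), 55))) = Add(2, Mul(-1, Mul(Pow(9, 2), 55))) = Add(2, Mul(-1, Mul(81, 55))) = Add(2, Mul(-1, 4455)) = Add(2, -4455) = -4453)
z = -4946 (z = Add(-4888, -58) = -4946)
Add(z, Mul(-1, T)) = Add(-4946, Mul(-1, -4453)) = Add(-4946, 4453) = -493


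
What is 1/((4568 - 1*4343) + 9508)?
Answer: 1/9733 ≈ 0.00010274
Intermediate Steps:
1/((4568 - 1*4343) + 9508) = 1/((4568 - 4343) + 9508) = 1/(225 + 9508) = 1/9733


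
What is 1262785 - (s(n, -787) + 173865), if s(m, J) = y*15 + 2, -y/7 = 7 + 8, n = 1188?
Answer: 1090493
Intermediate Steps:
y = -105 (y = -7*(7 + 8) = -7*15 = -105)
s(m, J) = -1573 (s(m, J) = -105*15 + 2 = -1575 + 2 = -1573)
1262785 - (s(n, -787) + 173865) = 1262785 - (-1573 + 173865) = 1262785 - 1*172292 = 1262785 - 172292 = 1090493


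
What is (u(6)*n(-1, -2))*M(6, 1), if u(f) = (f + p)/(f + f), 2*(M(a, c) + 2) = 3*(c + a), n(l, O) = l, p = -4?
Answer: -17/12 ≈ -1.4167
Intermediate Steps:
M(a, c) = -2 + 3*a/2 + 3*c/2 (M(a, c) = -2 + (3*(c + a))/2 = -2 + (3*(a + c))/2 = -2 + (3*a + 3*c)/2 = -2 + (3*a/2 + 3*c/2) = -2 + 3*a/2 + 3*c/2)
u(f) = (-4 + f)/(2*f) (u(f) = (f - 4)/(f + f) = (-4 + f)/((2*f)) = (-4 + f)*(1/(2*f)) = (-4 + f)/(2*f))
(u(6)*n(-1, -2))*M(6, 1) = (((1/2)*(-4 + 6)/6)*(-1))*(-2 + (3/2)*6 + (3/2)*1) = (((1/2)*(1/6)*2)*(-1))*(-2 + 9 + 3/2) = ((1/6)*(-1))*(17/2) = -1/6*17/2 = -17/12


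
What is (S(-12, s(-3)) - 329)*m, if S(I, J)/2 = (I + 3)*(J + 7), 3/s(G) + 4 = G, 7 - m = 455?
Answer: 200384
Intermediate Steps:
m = -448 (m = 7 - 1*455 = 7 - 455 = -448)
s(G) = 3/(-4 + G)
S(I, J) = 2*(3 + I)*(7 + J) (S(I, J) = 2*((I + 3)*(J + 7)) = 2*((3 + I)*(7 + J)) = 2*(3 + I)*(7 + J))
(S(-12, s(-3)) - 329)*m = ((42 + 6*(3/(-4 - 3)) + 14*(-12) + 2*(-12)*(3/(-4 - 3))) - 329)*(-448) = ((42 + 6*(3/(-7)) - 168 + 2*(-12)*(3/(-7))) - 329)*(-448) = ((42 + 6*(3*(-1/7)) - 168 + 2*(-12)*(3*(-1/7))) - 329)*(-448) = ((42 + 6*(-3/7) - 168 + 2*(-12)*(-3/7)) - 329)*(-448) = ((42 - 18/7 - 168 + 72/7) - 329)*(-448) = (-828/7 - 329)*(-448) = -3131/7*(-448) = 200384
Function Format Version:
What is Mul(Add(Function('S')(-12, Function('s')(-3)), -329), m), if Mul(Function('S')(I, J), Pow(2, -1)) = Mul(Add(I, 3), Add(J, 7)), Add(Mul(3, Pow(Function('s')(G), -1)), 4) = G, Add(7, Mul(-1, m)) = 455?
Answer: 200384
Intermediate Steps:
m = -448 (m = Add(7, Mul(-1, 455)) = Add(7, -455) = -448)
Function('s')(G) = Mul(3, Pow(Add(-4, G), -1))
Function('S')(I, J) = Mul(2, Add(3, I), Add(7, J)) (Function('S')(I, J) = Mul(2, Mul(Add(I, 3), Add(J, 7))) = Mul(2, Mul(Add(3, I), Add(7, J))) = Mul(2, Add(3, I), Add(7, J)))
Mul(Add(Function('S')(-12, Function('s')(-3)), -329), m) = Mul(Add(Add(42, Mul(6, Mul(3, Pow(Add(-4, -3), -1))), Mul(14, -12), Mul(2, -12, Mul(3, Pow(Add(-4, -3), -1)))), -329), -448) = Mul(Add(Add(42, Mul(6, Mul(3, Pow(-7, -1))), -168, Mul(2, -12, Mul(3, Pow(-7, -1)))), -329), -448) = Mul(Add(Add(42, Mul(6, Mul(3, Rational(-1, 7))), -168, Mul(2, -12, Mul(3, Rational(-1, 7)))), -329), -448) = Mul(Add(Add(42, Mul(6, Rational(-3, 7)), -168, Mul(2, -12, Rational(-3, 7))), -329), -448) = Mul(Add(Add(42, Rational(-18, 7), -168, Rational(72, 7)), -329), -448) = Mul(Add(Rational(-828, 7), -329), -448) = Mul(Rational(-3131, 7), -448) = 200384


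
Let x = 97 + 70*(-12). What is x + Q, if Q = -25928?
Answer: -26671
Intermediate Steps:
x = -743 (x = 97 - 840 = -743)
x + Q = -743 - 25928 = -26671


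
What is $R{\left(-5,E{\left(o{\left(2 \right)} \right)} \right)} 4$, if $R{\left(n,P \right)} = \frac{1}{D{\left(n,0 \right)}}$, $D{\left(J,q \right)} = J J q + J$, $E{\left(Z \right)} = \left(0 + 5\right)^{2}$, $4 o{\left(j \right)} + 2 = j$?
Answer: $- \frac{4}{5} \approx -0.8$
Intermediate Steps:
$o{\left(j \right)} = - \frac{1}{2} + \frac{j}{4}$
$E{\left(Z \right)} = 25$ ($E{\left(Z \right)} = 5^{2} = 25$)
$D{\left(J,q \right)} = J + q J^{2}$ ($D{\left(J,q \right)} = J^{2} q + J = q J^{2} + J = J + q J^{2}$)
$R{\left(n,P \right)} = \frac{1}{n}$ ($R{\left(n,P \right)} = \frac{1}{n \left(1 + n 0\right)} = \frac{1}{n \left(1 + 0\right)} = \frac{1}{n 1} = \frac{1}{n}$)
$R{\left(-5,E{\left(o{\left(2 \right)} \right)} \right)} 4 = \frac{1}{-5} \cdot 4 = \left(- \frac{1}{5}\right) 4 = - \frac{4}{5}$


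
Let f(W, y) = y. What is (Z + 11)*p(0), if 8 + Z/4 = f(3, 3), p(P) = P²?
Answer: 0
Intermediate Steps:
Z = -20 (Z = -32 + 4*3 = -32 + 12 = -20)
(Z + 11)*p(0) = (-20 + 11)*0² = -9*0 = 0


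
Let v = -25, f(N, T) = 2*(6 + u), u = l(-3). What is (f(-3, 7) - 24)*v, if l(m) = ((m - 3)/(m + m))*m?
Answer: 450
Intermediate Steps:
l(m) = -3/2 + m/2 (l(m) = ((-3 + m)/((2*m)))*m = ((-3 + m)*(1/(2*m)))*m = ((-3 + m)/(2*m))*m = -3/2 + m/2)
u = -3 (u = -3/2 + (½)*(-3) = -3/2 - 3/2 = -3)
f(N, T) = 6 (f(N, T) = 2*(6 - 3) = 2*3 = 6)
(f(-3, 7) - 24)*v = (6 - 24)*(-25) = -18*(-25) = 450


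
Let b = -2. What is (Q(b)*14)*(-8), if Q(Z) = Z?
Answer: 224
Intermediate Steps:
(Q(b)*14)*(-8) = -2*14*(-8) = -28*(-8) = 224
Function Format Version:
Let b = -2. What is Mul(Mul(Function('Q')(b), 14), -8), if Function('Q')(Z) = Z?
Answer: 224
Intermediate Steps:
Mul(Mul(Function('Q')(b), 14), -8) = Mul(Mul(-2, 14), -8) = Mul(-28, -8) = 224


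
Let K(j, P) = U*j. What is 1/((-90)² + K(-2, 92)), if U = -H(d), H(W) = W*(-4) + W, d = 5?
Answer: 1/8070 ≈ 0.00012392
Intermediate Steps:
H(W) = -3*W (H(W) = -4*W + W = -3*W)
U = 15 (U = -(-3)*5 = -1*(-15) = 15)
K(j, P) = 15*j
1/((-90)² + K(-2, 92)) = 1/((-90)² + 15*(-2)) = 1/(8100 - 30) = 1/8070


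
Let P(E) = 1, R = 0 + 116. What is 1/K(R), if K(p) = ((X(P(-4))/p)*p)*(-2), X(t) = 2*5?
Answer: -1/20 ≈ -0.050000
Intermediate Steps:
R = 116
X(t) = 10
K(p) = -20 (K(p) = ((10/p)*p)*(-2) = 10*(-2) = -20)
1/K(R) = 1/(-20) = -1/20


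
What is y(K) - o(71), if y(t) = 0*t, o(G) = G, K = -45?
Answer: -71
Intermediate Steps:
y(t) = 0
y(K) - o(71) = 0 - 1*71 = 0 - 71 = -71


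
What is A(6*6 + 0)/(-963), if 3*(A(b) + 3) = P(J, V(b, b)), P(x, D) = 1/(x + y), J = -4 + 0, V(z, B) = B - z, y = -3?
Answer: 64/20223 ≈ 0.0031647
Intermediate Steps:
J = -4
P(x, D) = 1/(-3 + x) (P(x, D) = 1/(x - 3) = 1/(-3 + x))
A(b) = -64/21 (A(b) = -3 + 1/(3*(-3 - 4)) = -3 + (⅓)/(-7) = -3 + (⅓)*(-⅐) = -3 - 1/21 = -64/21)
A(6*6 + 0)/(-963) = -64/21/(-963) = -64/21*(-1/963) = 64/20223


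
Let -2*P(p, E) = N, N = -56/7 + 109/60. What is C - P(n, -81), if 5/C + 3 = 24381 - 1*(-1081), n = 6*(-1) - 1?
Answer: -9444689/3055080 ≈ -3.0915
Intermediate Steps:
n = -7 (n = -6 - 1 = -7)
C = 5/25459 (C = 5/(-3 + (24381 - 1*(-1081))) = 5/(-3 + (24381 + 1081)) = 5/(-3 + 25462) = 5/25459 ≈ 0.00019639)
N = -371/60 (N = -56*⅐ + 109*(1/60) = -8 + 109/60 = -371/60 ≈ -6.1833)
P(p, E) = 371/120 (P(p, E) = -½*(-371/60) = 371/120)
C - P(n, -81) = 5/25459 - 1*371/120 = 5/25459 - 371/120 = -9444689/3055080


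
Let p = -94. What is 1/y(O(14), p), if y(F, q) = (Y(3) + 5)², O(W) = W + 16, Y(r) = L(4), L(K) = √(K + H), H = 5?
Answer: 1/64 ≈ 0.015625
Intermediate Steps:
L(K) = √(5 + K) (L(K) = √(K + 5) = √(5 + K))
Y(r) = 3 (Y(r) = √(5 + 4) = √9 = 3)
O(W) = 16 + W
y(F, q) = 64 (y(F, q) = (3 + 5)² = 8² = 64)
1/y(O(14), p) = 1/64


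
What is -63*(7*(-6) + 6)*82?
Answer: 185976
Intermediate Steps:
-63*(7*(-6) + 6)*82 = -63*(-42 + 6)*82 = -63*(-36)*82 = 2268*82 = 185976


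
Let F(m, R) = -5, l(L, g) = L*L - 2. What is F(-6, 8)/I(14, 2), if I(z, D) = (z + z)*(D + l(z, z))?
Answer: -5/5488 ≈ -0.00091108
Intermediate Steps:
l(L, g) = -2 + L² (l(L, g) = L² - 2 = -2 + L²)
I(z, D) = 2*z*(-2 + D + z²) (I(z, D) = (z + z)*(D + (-2 + z²)) = (2*z)*(-2 + D + z²) = 2*z*(-2 + D + z²))
F(-6, 8)/I(14, 2) = -5*1/(28*(-2 + 2 + 14²)) = -5*1/(28*(-2 + 2 + 196)) = -5/(2*14*196) = -5/5488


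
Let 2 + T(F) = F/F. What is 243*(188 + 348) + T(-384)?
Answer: 130247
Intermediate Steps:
T(F) = -1 (T(F) = -2 + F/F = -2 + 1 = -1)
243*(188 + 348) + T(-384) = 243*(188 + 348) - 1 = 243*536 - 1 = 130248 - 1 = 130247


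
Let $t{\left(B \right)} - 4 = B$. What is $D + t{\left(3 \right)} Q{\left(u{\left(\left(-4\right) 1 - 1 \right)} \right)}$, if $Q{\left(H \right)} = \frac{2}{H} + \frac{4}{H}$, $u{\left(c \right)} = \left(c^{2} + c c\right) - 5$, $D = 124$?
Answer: $\frac{1874}{15} \approx 124.93$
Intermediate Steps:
$t{\left(B \right)} = 4 + B$
$u{\left(c \right)} = -5 + 2 c^{2}$ ($u{\left(c \right)} = \left(c^{2} + c^{2}\right) - 5 = 2 c^{2} - 5 = -5 + 2 c^{2}$)
$Q{\left(H \right)} = \frac{6}{H}$
$D + t{\left(3 \right)} Q{\left(u{\left(\left(-4\right) 1 - 1 \right)} \right)} = 124 + \left(4 + 3\right) \frac{6}{-5 + 2 \left(\left(-4\right) 1 - 1\right)^{2}} = 124 + 7 \frac{6}{-5 + 2 \left(-4 - 1\right)^{2}} = 124 + 7 \frac{6}{-5 + 2 \left(-5\right)^{2}} = 124 + 7 \frac{6}{-5 + 2 \cdot 25} = 124 + 7 \frac{6}{-5 + 50} = 124 + 7 \cdot \frac{6}{45} = 124 + 7 \cdot 6 \cdot \frac{1}{45} = 124 + 7 \cdot \frac{2}{15} = 124 + \frac{14}{15} = \frac{1874}{15}$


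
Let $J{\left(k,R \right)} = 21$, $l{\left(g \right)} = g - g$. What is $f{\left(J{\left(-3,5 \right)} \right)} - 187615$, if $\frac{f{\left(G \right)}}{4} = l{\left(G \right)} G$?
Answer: $-187615$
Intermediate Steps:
$l{\left(g \right)} = 0$
$f{\left(G \right)} = 0$ ($f{\left(G \right)} = 4 \cdot 0 G = 4 \cdot 0 = 0$)
$f{\left(J{\left(-3,5 \right)} \right)} - 187615 = 0 - 187615 = -187615$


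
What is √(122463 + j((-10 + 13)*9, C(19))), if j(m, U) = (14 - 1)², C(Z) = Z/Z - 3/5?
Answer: 2*√30658 ≈ 350.19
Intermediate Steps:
C(Z) = ⅖ (C(Z) = 1 - 3*⅕ = 1 - ⅗ = ⅖)
j(m, U) = 169 (j(m, U) = 13² = 169)
√(122463 + j((-10 + 13)*9, C(19))) = √(122463 + 169) = √122632 = 2*√30658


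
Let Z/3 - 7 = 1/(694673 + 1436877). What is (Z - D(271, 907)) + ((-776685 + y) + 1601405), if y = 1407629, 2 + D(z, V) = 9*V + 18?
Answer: 4740974326053/2131550 ≈ 2.2242e+6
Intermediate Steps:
D(z, V) = 16 + 9*V (D(z, V) = -2 + (9*V + 18) = -2 + (18 + 9*V) = 16 + 9*V)
Z = 44762553/2131550 (Z = 21 + 3/(694673 + 1436877) = 21 + 3/2131550 = 44762553/2131550 ≈ 21.000)
(Z - D(271, 907)) + ((-776685 + y) + 1601405) = (44762553/2131550 - (16 + 9*907)) + ((-776685 + 1407629) + 1601405) = (44762553/2131550 - (16 + 8163)) + (630944 + 1601405) = (44762553/2131550 - 1*8179) + 2232349 = (44762553/2131550 - 8179) + 2232349 = -17389184897/2131550 + 2232349 = 4740974326053/2131550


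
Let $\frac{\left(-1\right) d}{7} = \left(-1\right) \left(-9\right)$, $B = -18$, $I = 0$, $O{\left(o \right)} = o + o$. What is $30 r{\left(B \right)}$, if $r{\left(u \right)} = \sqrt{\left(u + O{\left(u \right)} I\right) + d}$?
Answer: $270 i \approx 270.0 i$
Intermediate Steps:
$O{\left(o \right)} = 2 o$
$d = -63$ ($d = - 7 \left(\left(-1\right) \left(-9\right)\right) = \left(-7\right) 9 = -63$)
$r{\left(u \right)} = \sqrt{-63 + u}$ ($r{\left(u \right)} = \sqrt{\left(u + 2 u 0\right) - 63} = \sqrt{\left(u + 0\right) - 63} = \sqrt{u - 63} = \sqrt{-63 + u}$)
$30 r{\left(B \right)} = 30 \sqrt{-63 - 18} = 30 \sqrt{-81} = 30 \cdot 9 i = 270 i$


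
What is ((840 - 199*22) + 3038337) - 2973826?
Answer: 60973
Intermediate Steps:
((840 - 199*22) + 3038337) - 2973826 = ((840 - 4378) + 3038337) - 2973826 = (-3538 + 3038337) - 2973826 = 3034799 - 2973826 = 60973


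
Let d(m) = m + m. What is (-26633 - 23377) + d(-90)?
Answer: -50190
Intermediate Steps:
d(m) = 2*m
(-26633 - 23377) + d(-90) = (-26633 - 23377) + 2*(-90) = -50010 - 180 = -50190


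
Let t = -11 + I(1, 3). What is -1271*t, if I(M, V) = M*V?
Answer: 10168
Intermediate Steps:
t = -8 (t = -11 + 1*3 = -11 + 3 = -8)
-1271*t = -1271*(-8) = 10168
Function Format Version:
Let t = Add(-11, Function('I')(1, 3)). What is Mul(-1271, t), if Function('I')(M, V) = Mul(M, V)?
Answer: 10168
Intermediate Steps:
t = -8 (t = Add(-11, Mul(1, 3)) = Add(-11, 3) = -8)
Mul(-1271, t) = Mul(-1271, -8) = 10168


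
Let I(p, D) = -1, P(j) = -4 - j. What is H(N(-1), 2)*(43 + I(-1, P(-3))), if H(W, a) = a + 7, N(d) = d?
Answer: 378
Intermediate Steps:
H(W, a) = 7 + a
H(N(-1), 2)*(43 + I(-1, P(-3))) = (7 + 2)*(43 - 1) = 9*42 = 378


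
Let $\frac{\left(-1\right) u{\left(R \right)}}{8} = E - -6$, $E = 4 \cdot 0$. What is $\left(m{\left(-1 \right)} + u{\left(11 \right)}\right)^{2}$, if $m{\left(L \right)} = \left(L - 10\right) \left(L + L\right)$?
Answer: $676$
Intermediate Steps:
$E = 0$
$u{\left(R \right)} = -48$ ($u{\left(R \right)} = - 8 \left(0 - -6\right) = - 8 \left(0 + 6\right) = \left(-8\right) 6 = -48$)
$m{\left(L \right)} = 2 L \left(-10 + L\right)$ ($m{\left(L \right)} = \left(-10 + L\right) 2 L = 2 L \left(-10 + L\right)$)
$\left(m{\left(-1 \right)} + u{\left(11 \right)}\right)^{2} = \left(2 \left(-1\right) \left(-10 - 1\right) - 48\right)^{2} = \left(2 \left(-1\right) \left(-11\right) - 48\right)^{2} = \left(22 - 48\right)^{2} = \left(-26\right)^{2} = 676$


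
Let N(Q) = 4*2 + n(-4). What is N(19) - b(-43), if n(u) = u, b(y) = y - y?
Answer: 4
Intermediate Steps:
b(y) = 0
N(Q) = 4 (N(Q) = 4*2 - 4 = 8 - 4 = 4)
N(19) - b(-43) = 4 - 1*0 = 4 + 0 = 4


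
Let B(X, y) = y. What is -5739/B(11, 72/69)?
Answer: -43999/8 ≈ -5499.9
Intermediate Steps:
-5739/B(11, 72/69) = -5739/(72/69) = -5739/(72*(1/69)) = -5739/24/23 = -5739*23/24 = -43999/8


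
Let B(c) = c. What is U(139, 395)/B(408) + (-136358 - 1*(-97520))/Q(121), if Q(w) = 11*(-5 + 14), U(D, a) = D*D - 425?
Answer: -64700/187 ≈ -345.99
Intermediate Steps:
U(D, a) = -425 + D² (U(D, a) = D² - 425 = -425 + D²)
Q(w) = 99 (Q(w) = 11*9 = 99)
U(139, 395)/B(408) + (-136358 - 1*(-97520))/Q(121) = (-425 + 139²)/408 + (-136358 - 1*(-97520))/99 = (-425 + 19321)*(1/408) + (-136358 + 97520)*(1/99) = 18896*(1/408) - 38838*1/99 = 2362/51 - 12946/33 = -64700/187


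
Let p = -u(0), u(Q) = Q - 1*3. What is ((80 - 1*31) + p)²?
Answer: 2704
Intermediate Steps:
u(Q) = -3 + Q (u(Q) = Q - 3 = -3 + Q)
p = 3 (p = -(-3 + 0) = -1*(-3) = 3)
((80 - 1*31) + p)² = ((80 - 1*31) + 3)² = ((80 - 31) + 3)² = (49 + 3)² = 52² = 2704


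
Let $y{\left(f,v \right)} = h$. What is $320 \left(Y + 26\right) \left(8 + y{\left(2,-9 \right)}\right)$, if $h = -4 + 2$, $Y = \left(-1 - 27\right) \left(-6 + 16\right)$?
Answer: $-487680$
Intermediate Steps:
$Y = -280$ ($Y = \left(-28\right) 10 = -280$)
$h = -2$
$y{\left(f,v \right)} = -2$
$320 \left(Y + 26\right) \left(8 + y{\left(2,-9 \right)}\right) = 320 \left(-280 + 26\right) \left(8 - 2\right) = 320 \left(\left(-254\right) 6\right) = 320 \left(-1524\right) = -487680$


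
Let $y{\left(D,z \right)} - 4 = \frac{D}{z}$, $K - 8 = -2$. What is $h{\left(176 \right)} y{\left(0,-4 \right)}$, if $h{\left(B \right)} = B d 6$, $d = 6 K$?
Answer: $152064$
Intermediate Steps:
$K = 6$ ($K = 8 - 2 = 6$)
$d = 36$ ($d = 6 \cdot 6 = 36$)
$y{\left(D,z \right)} = 4 + \frac{D}{z}$
$h{\left(B \right)} = 216 B$ ($h{\left(B \right)} = B 36 \cdot 6 = 36 B 6 = 216 B$)
$h{\left(176 \right)} y{\left(0,-4 \right)} = 216 \cdot 176 \left(4 + \frac{0}{-4}\right) = 38016 \left(4 + 0 \left(- \frac{1}{4}\right)\right) = 38016 \left(4 + 0\right) = 38016 \cdot 4 = 152064$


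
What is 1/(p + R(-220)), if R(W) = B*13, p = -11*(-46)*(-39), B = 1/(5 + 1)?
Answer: -6/118391 ≈ -5.0680e-5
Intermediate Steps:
B = 1/6 ≈ 0.16667
p = -19734 (p = 506*(-39) = -19734)
R(W) = 13/6 (R(W) = (1/6)*13 = 13/6)
1/(p + R(-220)) = 1/(-19734 + 13/6) = 1/(-118391/6) = -6/118391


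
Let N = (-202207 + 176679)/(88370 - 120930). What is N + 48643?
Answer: 197980201/4070 ≈ 48644.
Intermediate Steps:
N = 3191/4070 (N = -25528/(-32560) = -25528*(-1/32560) = 3191/4070 ≈ 0.78403)
N + 48643 = 3191/4070 + 48643 = 197980201/4070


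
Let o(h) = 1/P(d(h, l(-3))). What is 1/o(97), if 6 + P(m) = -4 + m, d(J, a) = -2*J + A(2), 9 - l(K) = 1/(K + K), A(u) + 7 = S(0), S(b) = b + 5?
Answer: -206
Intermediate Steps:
S(b) = 5 + b
A(u) = -2 (A(u) = -7 + (5 + 0) = -7 + 5 = -2)
l(K) = 9 - 1/(2*K) (l(K) = 9 - 1/(K + K) = 9 - 1/(2*K))
d(J, a) = -2 - 2*J (d(J, a) = -2*J - 2 = -2 - 2*J)
P(m) = -10 + m (P(m) = -6 + (-4 + m) = -10 + m)
o(h) = 1/(-12 - 2*h) (o(h) = 1/(-10 + (-2 - 2*h)) = 1/(-12 - 2*h))
1/o(97) = 1/(-1/(12 + 2*97)) = 1/(-1/(12 + 194)) = 1/(-1/206) = -206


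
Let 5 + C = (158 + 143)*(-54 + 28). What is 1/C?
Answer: -1/7831 ≈ -0.00012770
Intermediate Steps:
C = -7831 (C = -5 + (158 + 143)*(-54 + 28) = -5 + 301*(-26) = -5 - 7826 = -7831)
1/C = 1/(-7831) = -1/7831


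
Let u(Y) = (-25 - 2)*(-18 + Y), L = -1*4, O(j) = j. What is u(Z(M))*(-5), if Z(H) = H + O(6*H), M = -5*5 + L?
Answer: -29835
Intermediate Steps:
L = -4
M = -29 (M = -5*5 - 4 = -25 - 4 = -29)
Z(H) = 7*H (Z(H) = H + 6*H = 7*H)
u(Y) = 486 - 27*Y (u(Y) = -27*(-18 + Y) = 486 - 27*Y)
u(Z(M))*(-5) = (486 - 189*(-29))*(-5) = (486 - 27*(-203))*(-5) = (486 + 5481)*(-5) = 5967*(-5) = -29835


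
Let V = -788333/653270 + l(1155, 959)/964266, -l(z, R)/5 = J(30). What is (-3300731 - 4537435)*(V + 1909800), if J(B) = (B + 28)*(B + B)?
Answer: -785797042241773214176671/52493837485 ≈ -1.4969e+13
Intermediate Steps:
J(B) = 2*B*(28 + B) (J(B) = (28 + B)*(2*B) = 2*B*(28 + B))
l(z, R) = -17400 (l(z, R) = -10*30*(28 + 30) = -10*30*58 = -5*3480 = -17400)
V = -128588267763/104987674970 (V = -788333/653270 - 17400/964266 = -788333*1/653270 - 17400*1/964266 = -788333/653270 - 2900/160711 = -128588267763/104987674970 ≈ -1.2248)
(-3300731 - 4537435)*(V + 1909800) = (-3300731 - 4537435)*(-128588267763/104987674970 + 1909800) = -7838166*200505333069438237/104987674970 = -785797042241773214176671/52493837485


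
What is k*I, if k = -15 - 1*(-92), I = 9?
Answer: 693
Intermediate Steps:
k = 77 (k = -15 + 92 = 77)
k*I = 77*9 = 693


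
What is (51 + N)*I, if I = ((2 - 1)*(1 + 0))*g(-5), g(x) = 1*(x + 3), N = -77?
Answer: 52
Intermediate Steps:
g(x) = 3 + x (g(x) = 1*(3 + x) = 3 + x)
I = -2 (I = ((2 - 1)*(1 + 0))*(3 - 5) = (1*1)*(-2) = 1*(-2) = -2)
(51 + N)*I = (51 - 77)*(-2) = -26*(-2) = 52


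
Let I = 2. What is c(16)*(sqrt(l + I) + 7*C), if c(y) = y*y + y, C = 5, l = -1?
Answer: 9792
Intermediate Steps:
c(y) = y + y**2 (c(y) = y**2 + y = y + y**2)
c(16)*(sqrt(l + I) + 7*C) = (16*(1 + 16))*(sqrt(-1 + 2) + 7*5) = (16*17)*(sqrt(1) + 35) = 272*(1 + 35) = 272*36 = 9792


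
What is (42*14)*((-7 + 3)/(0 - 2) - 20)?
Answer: -10584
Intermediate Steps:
(42*14)*((-7 + 3)/(0 - 2) - 20) = 588*(-4/(-2) - 20) = 588*(-4*(-½) - 20) = 588*(2 - 20) = 588*(-18) = -10584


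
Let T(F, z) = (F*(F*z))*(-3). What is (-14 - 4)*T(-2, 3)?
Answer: 648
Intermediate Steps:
T(F, z) = -3*z*F² (T(F, z) = (z*F²)*(-3) = -3*z*F²)
(-14 - 4)*T(-2, 3) = (-14 - 4)*(-3*3*(-2)²) = -(-54)*3*4 = -18*(-36) = 648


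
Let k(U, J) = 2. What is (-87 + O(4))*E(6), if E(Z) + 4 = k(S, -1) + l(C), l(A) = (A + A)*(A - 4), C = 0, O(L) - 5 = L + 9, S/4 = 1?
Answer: 138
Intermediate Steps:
S = 4 (S = 4*1 = 4)
O(L) = 14 + L (O(L) = 5 + (L + 9) = 5 + (9 + L) = 14 + L)
l(A) = 2*A*(-4 + A) (l(A) = (2*A)*(-4 + A) = 2*A*(-4 + A))
E(Z) = -2 (E(Z) = -4 + (2 + 2*0*(-4 + 0)) = -4 + (2 + 2*0*(-4)) = -4 + (2 + 0) = -4 + 2 = -2)
(-87 + O(4))*E(6) = (-87 + (14 + 4))*(-2) = (-87 + 18)*(-2) = -69*(-2) = 138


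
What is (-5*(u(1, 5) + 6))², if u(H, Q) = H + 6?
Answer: 4225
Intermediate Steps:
u(H, Q) = 6 + H
(-5*(u(1, 5) + 6))² = (-5*((6 + 1) + 6))² = (-5*(7 + 6))² = (-5*13)² = (-65)² = 4225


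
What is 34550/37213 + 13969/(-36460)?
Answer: 739864603/1356785980 ≈ 0.54531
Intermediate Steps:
34550/37213 + 13969/(-36460) = 34550*(1/37213) + 13969*(-1/36460) = 34550/37213 - 13969/36460 = 739864603/1356785980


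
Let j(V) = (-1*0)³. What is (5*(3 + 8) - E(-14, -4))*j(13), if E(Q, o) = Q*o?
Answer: 0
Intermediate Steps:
j(V) = 0 (j(V) = 0³ = 0)
(5*(3 + 8) - E(-14, -4))*j(13) = (5*(3 + 8) - (-14)*(-4))*0 = (5*11 - 1*56)*0 = (55 - 56)*0 = -1*0 = 0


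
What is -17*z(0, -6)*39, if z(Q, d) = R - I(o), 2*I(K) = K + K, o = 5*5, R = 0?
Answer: 16575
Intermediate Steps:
o = 25
I(K) = K (I(K) = (K + K)/2 = (2*K)/2 = K)
z(Q, d) = -25 (z(Q, d) = 0 - 1*25 = 0 - 25 = -25)
-17*z(0, -6)*39 = -17*(-25)*39 = 425*39 = 16575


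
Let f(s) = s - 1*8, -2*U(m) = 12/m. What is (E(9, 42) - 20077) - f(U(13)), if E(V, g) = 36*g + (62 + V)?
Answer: -240312/13 ≈ -18486.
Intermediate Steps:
U(m) = -6/m
E(V, g) = 62 + V + 36*g
f(s) = -8 + s (f(s) = s - 8 = -8 + s)
(E(9, 42) - 20077) - f(U(13)) = ((62 + 9 + 36*42) - 20077) - (-8 - 6/13) = ((62 + 9 + 1512) - 20077) - (-8 - 6*1/13) = (1583 - 20077) - (-8 - 6/13) = -18494 - 1*(-110/13) = -18494 + 110/13 = -240312/13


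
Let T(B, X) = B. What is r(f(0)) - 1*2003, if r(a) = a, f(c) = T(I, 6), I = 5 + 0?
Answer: -1998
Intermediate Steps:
I = 5
f(c) = 5
r(f(0)) - 1*2003 = 5 - 1*2003 = 5 - 2003 = -1998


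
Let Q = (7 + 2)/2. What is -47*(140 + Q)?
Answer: -13583/2 ≈ -6791.5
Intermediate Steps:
Q = 9/2 (Q = 9*(1/2) = 9/2 ≈ 4.5000)
-47*(140 + Q) = -47*(140 + 9/2) = -47*289/2 = -13583/2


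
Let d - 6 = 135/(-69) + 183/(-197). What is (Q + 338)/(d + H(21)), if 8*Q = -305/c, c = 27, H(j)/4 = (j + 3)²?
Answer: 3022177/20715264 ≈ 0.14589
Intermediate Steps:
H(j) = 4*(3 + j)² (H(j) = 4*(j + 3)² = 4*(3 + j)²)
Q = -305/216 (Q = (-305/27)/8 = (-305*1/27)/8 = (⅛)*(-305/27) = -305/216 ≈ -1.4120)
d = 14112/4531 (d = 6 + (135/(-69) + 183/(-197)) = 6 + (135*(-1/69) + 183*(-1/197)) = 6 + (-45/23 - 183/197) = 6 - 13074/4531 = 14112/4531 ≈ 3.1145)
(Q + 338)/(d + H(21)) = (-305/216 + 338)/(14112/4531 + 4*(3 + 21)²) = 72703/(216*(14112/4531 + 4*24²)) = 72703/(216*(14112/4531 + 4*576)) = 72703/(216*(14112/4531 + 2304)) = 72703/(216*(10453536/4531)) = (72703/216)*(4531/10453536) = 3022177/20715264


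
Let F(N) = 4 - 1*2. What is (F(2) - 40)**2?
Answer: 1444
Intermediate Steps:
F(N) = 2 (F(N) = 4 - 2 = 2)
(F(2) - 40)**2 = (2 - 40)**2 = (-38)**2 = 1444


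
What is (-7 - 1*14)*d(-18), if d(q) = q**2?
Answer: -6804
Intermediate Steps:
(-7 - 1*14)*d(-18) = (-7 - 1*14)*(-18)**2 = (-7 - 14)*324 = -21*324 = -6804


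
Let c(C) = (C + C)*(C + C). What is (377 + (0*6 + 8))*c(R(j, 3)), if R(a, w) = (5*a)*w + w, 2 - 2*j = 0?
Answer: 498960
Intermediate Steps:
j = 1 (j = 1 - 1/2*0 = 1 + 0 = 1)
R(a, w) = w + 5*a*w (R(a, w) = 5*a*w + w = w + 5*a*w)
c(C) = 4*C**2 (c(C) = (2*C)*(2*C) = 4*C**2)
(377 + (0*6 + 8))*c(R(j, 3)) = (377 + (0*6 + 8))*(4*(3*(1 + 5*1))**2) = (377 + (0 + 8))*(4*(3*(1 + 5))**2) = (377 + 8)*(4*(3*6)**2) = 385*(4*18**2) = 385*(4*324) = 385*1296 = 498960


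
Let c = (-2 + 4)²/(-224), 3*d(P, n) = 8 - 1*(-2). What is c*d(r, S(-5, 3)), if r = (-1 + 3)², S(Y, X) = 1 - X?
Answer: -5/84 ≈ -0.059524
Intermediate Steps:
r = 4 (r = 2² = 4)
d(P, n) = 10/3 (d(P, n) = (8 - 1*(-2))/3 = (8 + 2)/3 = (⅓)*10 = 10/3)
c = -1/56 (c = 2²*(-1/224) = 4*(-1/224) = -1/56 ≈ -0.017857)
c*d(r, S(-5, 3)) = -1/56*10/3 = -5/84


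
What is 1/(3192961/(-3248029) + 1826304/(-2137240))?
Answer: -867727187495/1594501540307 ≈ -0.54420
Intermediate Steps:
1/(3192961/(-3248029) + 1826304/(-2137240)) = 1/(3192961*(-1/3248029) + 1826304*(-1/2137240)) = 1/(-3192961/3248029 - 228288/267155) = 1/(-1594501540307/867727187495) = -867727187495/1594501540307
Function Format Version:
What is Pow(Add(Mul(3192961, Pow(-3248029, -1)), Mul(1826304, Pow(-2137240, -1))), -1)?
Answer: Rational(-867727187495, 1594501540307) ≈ -0.54420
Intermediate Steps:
Pow(Add(Mul(3192961, Pow(-3248029, -1)), Mul(1826304, Pow(-2137240, -1))), -1) = Pow(Add(Mul(3192961, Rational(-1, 3248029)), Mul(1826304, Rational(-1, 2137240))), -1) = Pow(Add(Rational(-3192961, 3248029), Rational(-228288, 267155)), -1) = Pow(Rational(-1594501540307, 867727187495), -1) = Rational(-867727187495, 1594501540307)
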